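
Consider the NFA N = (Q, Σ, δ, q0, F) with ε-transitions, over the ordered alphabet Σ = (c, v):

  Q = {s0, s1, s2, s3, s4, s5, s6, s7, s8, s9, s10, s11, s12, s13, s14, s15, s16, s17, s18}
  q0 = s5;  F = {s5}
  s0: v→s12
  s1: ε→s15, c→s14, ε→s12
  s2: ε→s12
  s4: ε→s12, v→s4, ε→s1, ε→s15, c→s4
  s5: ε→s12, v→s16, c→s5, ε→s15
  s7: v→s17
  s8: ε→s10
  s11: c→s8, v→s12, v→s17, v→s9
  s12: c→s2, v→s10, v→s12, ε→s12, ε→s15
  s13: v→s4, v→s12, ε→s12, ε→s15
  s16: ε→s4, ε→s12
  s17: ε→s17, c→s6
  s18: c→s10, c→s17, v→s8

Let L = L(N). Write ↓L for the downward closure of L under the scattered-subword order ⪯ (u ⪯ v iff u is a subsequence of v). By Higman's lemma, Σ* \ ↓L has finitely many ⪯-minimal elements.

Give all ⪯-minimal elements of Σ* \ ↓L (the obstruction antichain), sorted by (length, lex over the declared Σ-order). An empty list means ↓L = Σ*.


min(Σ*\↓L) = [v].

|Q|=19, |F|=1, |δ|=36 (16 ε).
min D↑ (2 st, q0=0, F={1}): 0:c→0,v→1 1:c→1,v→1 (ε-aug+det+¬).
'v': run [9, 8] end={s1,s10,s12,s14,s15,s16,s2,s4} rej; 1/1 del acc.
1 obstructions.


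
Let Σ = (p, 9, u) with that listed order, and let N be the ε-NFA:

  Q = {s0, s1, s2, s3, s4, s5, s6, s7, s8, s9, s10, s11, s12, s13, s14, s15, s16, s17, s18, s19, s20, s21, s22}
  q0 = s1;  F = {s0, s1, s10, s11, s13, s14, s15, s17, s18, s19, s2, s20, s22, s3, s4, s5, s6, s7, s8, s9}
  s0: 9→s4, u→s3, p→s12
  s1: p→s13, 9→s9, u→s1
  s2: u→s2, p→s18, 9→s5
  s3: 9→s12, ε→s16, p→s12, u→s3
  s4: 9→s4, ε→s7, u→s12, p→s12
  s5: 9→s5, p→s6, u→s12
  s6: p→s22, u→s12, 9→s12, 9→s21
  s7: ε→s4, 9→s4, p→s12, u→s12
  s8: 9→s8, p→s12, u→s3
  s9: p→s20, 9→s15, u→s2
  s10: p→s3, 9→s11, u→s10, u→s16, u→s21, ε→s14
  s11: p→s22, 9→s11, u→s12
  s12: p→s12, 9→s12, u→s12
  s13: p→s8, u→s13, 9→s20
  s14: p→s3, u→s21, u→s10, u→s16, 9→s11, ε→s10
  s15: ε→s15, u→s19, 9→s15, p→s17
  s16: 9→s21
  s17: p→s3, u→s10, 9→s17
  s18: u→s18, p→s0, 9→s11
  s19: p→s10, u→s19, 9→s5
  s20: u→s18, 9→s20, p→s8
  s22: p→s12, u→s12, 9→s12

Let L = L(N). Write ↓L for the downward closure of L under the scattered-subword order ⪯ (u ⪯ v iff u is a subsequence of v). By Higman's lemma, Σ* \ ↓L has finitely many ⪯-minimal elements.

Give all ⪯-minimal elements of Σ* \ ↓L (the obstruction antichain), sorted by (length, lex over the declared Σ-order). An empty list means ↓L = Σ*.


|Q|=23, |F|=20, |δ|=75 (6 ε).
min D↑ (19 st, q0=0, F={7}): 0:p→1,9→2,u→0 1:p→3,9→4,u→1 2:p→4,9→5,u→6 3:p→7,9→3,u→8 4:p→3,9→4,u→9 5:p→10,9→5,u→11 6:p→9,9→12,u→6 7:p→7,9→7,u→7 8:p→7,9→7,u→8 9:p→13,9→14,u→9 10:p→8,9→10,u→15 11:p→15,9→12,u→11 12:p→16,9→12,u→7 13:p→7,9→17,u→8 14:p→18,9→14,u→7 15:p→8,9→14,u→15 16:p→18,9→7,u→7 17:p→7,9→17,u→7 18:p→7,9→7,u→7 [Hopcroft].
'ppp': N↓-sim [23, 17, 9, 1] end={s12} — reject; 3/3 deletions ∈↓L.
'ppu9': N↓-sim [23, 17, 9, 4, 2] end={s12,s21} rej; 4/4 deletions ∈↓L.
'9u9u': run [23, 21, 16, 8, 1] end={s12} — reject; 4/4 deletions ∈↓L.
'99pp9': |S_i|=[23, 21, 19, 14, 5, 2] end={s12,s21} ∉↓L; 5/5 single-dels accept.
'9u9p9': N↓-sim [23, 21, 16, 8, 4, 2] end={s12,s21} — reject; 5/5 deletions ∈↓L.
5 obstructions.

A = [ppp, ppu9, 9u9u, 99pp9, 9u9p9].


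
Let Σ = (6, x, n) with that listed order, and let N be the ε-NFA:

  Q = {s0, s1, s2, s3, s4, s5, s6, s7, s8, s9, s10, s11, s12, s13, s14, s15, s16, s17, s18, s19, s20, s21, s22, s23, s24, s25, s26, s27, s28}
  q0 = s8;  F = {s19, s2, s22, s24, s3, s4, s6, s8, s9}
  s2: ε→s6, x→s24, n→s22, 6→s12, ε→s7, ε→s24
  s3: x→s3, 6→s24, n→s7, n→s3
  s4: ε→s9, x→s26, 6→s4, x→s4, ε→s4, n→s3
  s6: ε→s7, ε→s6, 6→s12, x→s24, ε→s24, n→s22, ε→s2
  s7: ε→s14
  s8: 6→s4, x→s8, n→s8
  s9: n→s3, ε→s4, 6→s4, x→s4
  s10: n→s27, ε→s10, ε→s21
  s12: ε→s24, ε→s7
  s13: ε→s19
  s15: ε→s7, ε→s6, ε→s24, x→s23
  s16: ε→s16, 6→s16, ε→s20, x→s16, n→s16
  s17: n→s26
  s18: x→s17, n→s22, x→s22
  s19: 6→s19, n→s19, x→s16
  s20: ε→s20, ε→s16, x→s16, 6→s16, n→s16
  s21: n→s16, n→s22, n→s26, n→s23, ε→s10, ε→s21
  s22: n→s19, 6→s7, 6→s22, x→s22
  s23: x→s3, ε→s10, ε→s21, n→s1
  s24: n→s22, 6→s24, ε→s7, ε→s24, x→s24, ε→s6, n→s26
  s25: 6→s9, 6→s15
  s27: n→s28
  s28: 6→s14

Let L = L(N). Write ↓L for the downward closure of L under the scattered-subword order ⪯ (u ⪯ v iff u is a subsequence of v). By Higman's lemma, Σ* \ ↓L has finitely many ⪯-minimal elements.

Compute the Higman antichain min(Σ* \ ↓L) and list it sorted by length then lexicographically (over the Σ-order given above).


min(Σ*\↓L) = [6n6nnx].

|Q|=29, |F|=9, |δ|=83 (30 ε).
min D↑ (7 st, q0=0, F={6}): 0:6→1,x→0,n→0 1:6→1,x→1,n→2 2:6→3,x→2,n→2 3:6→3,x→3,n→4 4:6→4,x→4,n→5 5:6→5,x→6,n→5 6:6→6,x→6,n→6 (ε-aug+det+¬).
'6n6nnx': run [15, 14, 12, 11, 7, 3, 2] end={s16,s20} ∉↓L; 6/6 deletions ∈↓L.
1 words, ⪯-incomp.


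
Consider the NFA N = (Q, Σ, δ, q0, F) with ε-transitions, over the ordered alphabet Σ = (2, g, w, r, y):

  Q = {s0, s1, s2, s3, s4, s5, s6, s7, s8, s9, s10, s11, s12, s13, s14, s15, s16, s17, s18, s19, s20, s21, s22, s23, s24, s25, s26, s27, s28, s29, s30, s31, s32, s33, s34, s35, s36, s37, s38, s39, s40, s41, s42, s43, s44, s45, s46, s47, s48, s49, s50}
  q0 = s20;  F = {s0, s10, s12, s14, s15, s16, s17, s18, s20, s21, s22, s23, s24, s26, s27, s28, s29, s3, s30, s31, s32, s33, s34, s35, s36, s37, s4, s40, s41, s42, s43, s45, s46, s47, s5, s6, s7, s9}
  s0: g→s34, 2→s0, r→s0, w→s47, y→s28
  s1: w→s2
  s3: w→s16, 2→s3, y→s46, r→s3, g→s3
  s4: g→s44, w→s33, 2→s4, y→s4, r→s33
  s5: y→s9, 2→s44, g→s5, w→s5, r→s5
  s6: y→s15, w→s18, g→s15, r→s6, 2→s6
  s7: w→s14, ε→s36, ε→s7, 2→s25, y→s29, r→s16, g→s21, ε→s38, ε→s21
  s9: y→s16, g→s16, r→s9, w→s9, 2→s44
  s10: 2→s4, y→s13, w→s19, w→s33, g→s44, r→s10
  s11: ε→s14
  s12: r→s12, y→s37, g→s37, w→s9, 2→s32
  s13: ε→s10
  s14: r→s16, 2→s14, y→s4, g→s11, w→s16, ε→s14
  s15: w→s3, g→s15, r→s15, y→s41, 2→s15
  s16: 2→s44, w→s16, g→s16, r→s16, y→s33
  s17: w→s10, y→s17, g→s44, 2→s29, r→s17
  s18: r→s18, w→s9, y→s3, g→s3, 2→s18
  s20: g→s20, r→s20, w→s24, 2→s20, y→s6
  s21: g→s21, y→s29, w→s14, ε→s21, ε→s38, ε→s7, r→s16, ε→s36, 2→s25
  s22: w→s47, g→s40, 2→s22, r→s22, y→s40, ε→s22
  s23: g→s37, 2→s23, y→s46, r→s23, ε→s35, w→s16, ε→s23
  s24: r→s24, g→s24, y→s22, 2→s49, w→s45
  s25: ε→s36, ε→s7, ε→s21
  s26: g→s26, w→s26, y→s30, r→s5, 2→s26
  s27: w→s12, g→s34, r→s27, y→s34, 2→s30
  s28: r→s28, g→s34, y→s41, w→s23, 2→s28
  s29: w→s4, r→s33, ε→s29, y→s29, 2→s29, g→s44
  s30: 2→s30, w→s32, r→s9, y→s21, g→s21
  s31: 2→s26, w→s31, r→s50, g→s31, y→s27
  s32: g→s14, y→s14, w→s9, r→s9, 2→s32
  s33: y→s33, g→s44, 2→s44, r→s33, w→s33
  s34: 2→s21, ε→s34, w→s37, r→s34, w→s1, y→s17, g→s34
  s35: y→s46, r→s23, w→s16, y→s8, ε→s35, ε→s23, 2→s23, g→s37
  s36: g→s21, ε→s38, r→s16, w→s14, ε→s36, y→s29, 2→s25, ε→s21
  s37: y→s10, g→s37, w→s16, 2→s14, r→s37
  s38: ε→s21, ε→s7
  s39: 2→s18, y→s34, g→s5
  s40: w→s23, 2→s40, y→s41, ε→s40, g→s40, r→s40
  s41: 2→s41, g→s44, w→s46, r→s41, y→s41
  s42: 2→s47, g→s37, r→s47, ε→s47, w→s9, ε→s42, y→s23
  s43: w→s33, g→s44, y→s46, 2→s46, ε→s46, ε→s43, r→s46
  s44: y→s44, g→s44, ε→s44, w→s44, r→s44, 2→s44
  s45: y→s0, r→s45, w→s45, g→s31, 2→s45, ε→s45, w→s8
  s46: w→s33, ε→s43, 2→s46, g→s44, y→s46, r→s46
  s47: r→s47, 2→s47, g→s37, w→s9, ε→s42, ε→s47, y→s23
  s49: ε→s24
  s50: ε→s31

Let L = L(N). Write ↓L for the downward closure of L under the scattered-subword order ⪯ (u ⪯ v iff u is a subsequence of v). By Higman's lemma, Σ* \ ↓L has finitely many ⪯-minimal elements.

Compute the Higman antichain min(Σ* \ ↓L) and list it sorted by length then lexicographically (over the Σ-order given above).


|Q|=51, |F|=38, |δ|=241 (38 ε).
min D↑ (34 st, q0=0, F={22}): 0:2→0,g→0,w→1,r→0,y→2 1:2→1,g→1,w→3,r→1,y→4 2:2→2,g→5,w→6,r→2,y→5 3:2→3,g→7,w→3,r→3,y→8 4:2→4,g→9,w→10,r→4,y→9 5:2→5,g→5,w→11,r→5,y→12 6:2→6,g→11,w→13,r→6,y→11 7:2→14,g→7,w→7,r→7,y→15 8:2→8,g→16,w→10,r→8,y→17 9:2→9,g→9,w→18,r→9,y→12 10:2→10,g→19,w→13,r→10,y→18 11:2→11,g→11,w→20,r→11,y→21 12:2→12,g→22,w→21,r→12,y→12 13:2→22,g→20,w→13,r→13,y→20 14:2→14,g→14,w→14,r→23,y→24 15:2→24,g→16,w→25,r→15,y→16 16:2→26,g→16,w→19,r→16,y→27 17:2→17,g→16,w→18,r→17,y→12 18:2→18,g→19,w→20,r→18,y→21 19:2→28,g→19,w→20,r→19,y→29 20:2→22,g→20,w→20,r→20,y→30 21:2→21,g→22,w→30,r→21,y→21 22:2→22,g→22,w→22,r→22,y→22 23:2→22,g→23,w→23,r→23,y→13 24:2→24,g→26,w→31,r→13,y→26 25:2→31,g→19,w→13,r→25,y→19 26:2→26,g→26,w→28,r→20,y→32 27:2→32,g→22,w→29,r→27,y→27 28:2→28,g→28,w→20,r→20,y→33 29:2→33,g→22,w→30,r→29,y→29 30:2→22,g→22,w→30,r→30,y→30 31:2→31,g→28,w→13,r→13,y→28 32:2→32,g→22,w→33,r→30,y→32 33:2→33,g→22,w→30,r→30,y→33 [Hopcroft].
'ygyg': run [49, 41, 29, 12, 1] end={s44} — reject; 4/4 del acc.
'yww2': N↓-sim [49, 41, 24, 6, 1] end={s44} ∉↓L; 4/4 deletions ∈↓L.
'yyyg': N↓-sim [49, 41, 30, 12, 1] end={s44} rej; 4/4 single-dels accept.
'wwg2r2': |S_i|=[49, 46, 40, 29, 17, 5, 1] end={s44} rej; 6/6 deletions ∈↓L.
4 words, ⪯-incomp.

A = [ygyg, yww2, yyyg, wwg2r2].


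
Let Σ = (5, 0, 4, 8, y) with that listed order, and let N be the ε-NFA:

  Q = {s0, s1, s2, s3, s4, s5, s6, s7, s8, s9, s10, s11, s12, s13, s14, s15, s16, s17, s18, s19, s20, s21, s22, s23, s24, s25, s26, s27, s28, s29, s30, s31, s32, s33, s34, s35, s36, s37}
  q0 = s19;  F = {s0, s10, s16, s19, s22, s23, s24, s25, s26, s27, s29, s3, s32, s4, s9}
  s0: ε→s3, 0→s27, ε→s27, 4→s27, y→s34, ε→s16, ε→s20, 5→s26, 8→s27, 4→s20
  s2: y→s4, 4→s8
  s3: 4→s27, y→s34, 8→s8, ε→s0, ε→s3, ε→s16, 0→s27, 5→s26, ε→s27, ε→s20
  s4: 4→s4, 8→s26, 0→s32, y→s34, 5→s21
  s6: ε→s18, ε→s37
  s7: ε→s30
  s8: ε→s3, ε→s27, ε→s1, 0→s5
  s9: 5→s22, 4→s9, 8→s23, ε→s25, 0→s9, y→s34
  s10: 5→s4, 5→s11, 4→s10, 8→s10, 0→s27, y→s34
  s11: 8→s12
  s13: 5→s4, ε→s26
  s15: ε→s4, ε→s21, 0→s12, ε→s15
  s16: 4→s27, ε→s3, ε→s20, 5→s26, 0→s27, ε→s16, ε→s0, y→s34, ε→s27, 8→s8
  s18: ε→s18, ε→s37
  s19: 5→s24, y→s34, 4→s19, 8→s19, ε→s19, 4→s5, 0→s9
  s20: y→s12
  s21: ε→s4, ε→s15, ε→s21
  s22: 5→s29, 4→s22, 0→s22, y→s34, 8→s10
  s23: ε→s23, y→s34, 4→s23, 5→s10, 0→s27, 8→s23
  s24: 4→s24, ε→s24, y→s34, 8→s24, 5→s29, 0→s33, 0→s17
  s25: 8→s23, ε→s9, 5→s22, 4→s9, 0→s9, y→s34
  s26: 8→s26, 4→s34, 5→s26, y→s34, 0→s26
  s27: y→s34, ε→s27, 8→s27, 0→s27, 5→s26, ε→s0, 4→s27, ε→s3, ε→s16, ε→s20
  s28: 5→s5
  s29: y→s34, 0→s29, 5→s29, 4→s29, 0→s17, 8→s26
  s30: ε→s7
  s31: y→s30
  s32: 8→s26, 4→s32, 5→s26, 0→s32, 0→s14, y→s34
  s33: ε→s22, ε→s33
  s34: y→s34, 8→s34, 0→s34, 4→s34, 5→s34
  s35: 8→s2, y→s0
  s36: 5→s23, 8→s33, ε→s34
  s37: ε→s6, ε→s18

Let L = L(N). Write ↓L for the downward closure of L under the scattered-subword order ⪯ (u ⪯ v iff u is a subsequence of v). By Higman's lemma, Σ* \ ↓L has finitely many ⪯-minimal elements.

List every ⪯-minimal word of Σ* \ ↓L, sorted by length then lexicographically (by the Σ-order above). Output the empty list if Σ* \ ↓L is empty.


|Q|=38, |F|=15, |δ|=144 (45 ε).
min D↑ (12 st, q0=0, F={3}): 0:5→1,0→2,4→0,8→0,y→3 1:5→4,0→5,4→1,8→1,y→3 2:5→5,0→2,4→2,8→6,y→3 3:5→3,0→3,4→3,8→3,y→3 4:5→4,0→4,4→4,8→7,y→3 5:5→4,0→5,4→5,8→8,y→3 6:5→8,0→9,4→6,8→6,y→3 7:5→7,0→7,4→3,8→7,y→3 8:5→10,0→9,4→8,8→8,y→3 9:5→7,0→9,4→9,8→9,y→3 10:5→10,0→11,4→10,8→7,y→3 11:5→7,0→11,4→11,8→7,y→3 (ε-aug+det+¬).
'y': run [27, 2] end={s12,s34} ∉↓L; 1/1 single-dels accept.
'5584': |S_i|=[27, 23, 11, 3, 1] end={s34} rej; 4/4 single-dels accept.
'08054': |S_i|=[27, 25, 19, 13, 2, 1] end={s34} — reject; 5/5 single-dels accept.
3 words, ⪯-incomp.

Antichain: [y, 5584, 08054].


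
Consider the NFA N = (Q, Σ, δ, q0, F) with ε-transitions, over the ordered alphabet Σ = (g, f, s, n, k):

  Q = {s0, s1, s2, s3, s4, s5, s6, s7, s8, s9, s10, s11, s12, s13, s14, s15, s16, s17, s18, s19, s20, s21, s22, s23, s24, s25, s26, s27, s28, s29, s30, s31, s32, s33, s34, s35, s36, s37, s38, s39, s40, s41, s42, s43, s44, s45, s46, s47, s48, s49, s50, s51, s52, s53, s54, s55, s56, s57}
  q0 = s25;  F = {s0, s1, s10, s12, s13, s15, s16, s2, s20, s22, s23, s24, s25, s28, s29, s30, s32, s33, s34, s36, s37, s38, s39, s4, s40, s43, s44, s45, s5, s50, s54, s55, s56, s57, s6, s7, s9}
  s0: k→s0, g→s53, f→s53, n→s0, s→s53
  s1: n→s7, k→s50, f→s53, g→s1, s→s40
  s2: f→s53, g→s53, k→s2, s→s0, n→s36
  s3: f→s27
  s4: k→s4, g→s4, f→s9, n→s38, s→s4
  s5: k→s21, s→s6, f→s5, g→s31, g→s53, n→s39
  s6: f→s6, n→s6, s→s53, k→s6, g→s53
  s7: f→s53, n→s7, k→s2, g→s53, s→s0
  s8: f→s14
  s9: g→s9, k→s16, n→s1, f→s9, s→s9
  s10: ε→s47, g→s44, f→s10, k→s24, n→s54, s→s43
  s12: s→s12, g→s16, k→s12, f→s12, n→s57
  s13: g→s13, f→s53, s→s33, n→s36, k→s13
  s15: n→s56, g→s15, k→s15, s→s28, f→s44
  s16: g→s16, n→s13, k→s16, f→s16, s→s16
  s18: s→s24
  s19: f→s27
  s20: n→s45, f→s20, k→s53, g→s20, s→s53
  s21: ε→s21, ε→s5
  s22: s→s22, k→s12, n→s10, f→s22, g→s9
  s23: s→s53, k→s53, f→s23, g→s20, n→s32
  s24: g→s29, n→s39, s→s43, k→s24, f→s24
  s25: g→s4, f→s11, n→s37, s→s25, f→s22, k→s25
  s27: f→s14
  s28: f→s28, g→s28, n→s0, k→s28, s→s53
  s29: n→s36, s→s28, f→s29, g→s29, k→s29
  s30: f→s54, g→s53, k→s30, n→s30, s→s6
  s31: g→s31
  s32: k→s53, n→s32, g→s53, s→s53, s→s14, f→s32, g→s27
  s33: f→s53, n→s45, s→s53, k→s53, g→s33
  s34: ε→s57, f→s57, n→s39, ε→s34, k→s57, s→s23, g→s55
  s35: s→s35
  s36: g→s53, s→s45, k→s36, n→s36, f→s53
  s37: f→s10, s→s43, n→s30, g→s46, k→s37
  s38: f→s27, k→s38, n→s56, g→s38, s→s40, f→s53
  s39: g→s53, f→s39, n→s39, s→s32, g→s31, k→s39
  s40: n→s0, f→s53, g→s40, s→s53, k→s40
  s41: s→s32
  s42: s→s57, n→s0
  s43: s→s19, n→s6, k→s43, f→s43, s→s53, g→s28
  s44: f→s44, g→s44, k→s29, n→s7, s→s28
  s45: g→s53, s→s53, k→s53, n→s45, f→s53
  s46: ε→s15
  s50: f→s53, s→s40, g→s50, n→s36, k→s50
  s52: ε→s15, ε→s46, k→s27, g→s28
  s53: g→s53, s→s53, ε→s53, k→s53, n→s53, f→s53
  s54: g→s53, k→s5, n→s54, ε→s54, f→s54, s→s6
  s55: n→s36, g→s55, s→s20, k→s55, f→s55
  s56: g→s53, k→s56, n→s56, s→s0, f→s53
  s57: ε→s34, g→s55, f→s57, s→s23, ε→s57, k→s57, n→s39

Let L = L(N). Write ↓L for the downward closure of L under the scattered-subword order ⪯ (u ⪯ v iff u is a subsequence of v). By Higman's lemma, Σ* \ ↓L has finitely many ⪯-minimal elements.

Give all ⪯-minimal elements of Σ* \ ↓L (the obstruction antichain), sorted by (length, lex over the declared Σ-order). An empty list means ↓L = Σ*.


|Q|=58, |F|=37, |δ|=221 (12 ε).
min D↑ (37 st, q0=0, F={13}): 0:g→1,f→2,s→0,n→3,k→0 1:g→1,f→4,s→1,n→5,k→1 2:g→4,f→2,s→2,n→6,k→7 3:g→8,f→6,s→9,n→10,k→3 4:g→4,f→4,s→4,n→11,k→12 5:g→5,f→13,s→14,n→15,k→5 6:g→16,f→6,s→9,n→17,k→18 7:g→12,f→7,s→7,n→19,k→7 8:g→8,f→16,s→20,n→15,k→8 9:g→20,f→9,s→13,n→21,k→9 10:g→13,f→17,s→21,n→10,k→10 11:g→11,f→13,s→14,n→22,k→23 12:g→12,f→12,s→12,n→24,k→12 13:g→13,f→13,s→13,n→13,k→13 14:g→14,f→13,s→13,n→25,k→14 15:g→13,f→13,s→25,n→15,k→15 16:g→16,f→16,s→20,n→22,k→26 17:g→13,f→17,s→21,n→17,k→27 18:g→26,f→18,s→9,n→28,k→18 19:g→29,f→19,s→30,n→28,k→19 20:g→20,f→20,s→13,n→25,k→20 21:g→13,f→21,s→13,n→21,k→21 22:g→13,f→13,s→25,n→22,k→31 23:g→23,f→13,s→14,n→32,k→23 24:g→24,f→13,s→33,n→32,k→24 25:g→13,f→13,s→13,n→25,k→25 26:g→26,f→26,s→20,n→32,k→26 27:g→13,f→27,s→21,n→28,k→27 28:g→13,f→28,s→34,n→28,k→28 29:g→29,f→29,s→35,n→32,k→29 30:g→35,f→30,s→13,n→34,k→13 31:g→13,f→13,s→25,n→32,k→31 32:g→13,f→13,s→36,n→32,k→32 33:g→33,f→13,s→13,n→36,k→13 34:g→13,f→34,s→13,n→34,k→13 35:g→35,f→35,s→13,n→36,k→13 36:g→13,f→13,s→13,n→36,k→13.
'gnf': N↓-sim [46, 26, 15, 3] end={s14,s27,s53} — reject; 3/3 del acc.
'nss': run [46, 39, 14, 4] end={s14,s19,s27,s53} ∉↓L; 3/3 single-dels accept.
'nng': N↓-sim [46, 39, 17, 4] end={s14,s27,s31,s53} — reject; 3/3 deletions ∈↓L.
'fknsk': run [46, 38, 29, 17, 8, 1] end={s53} ∉↓L; 5/5 del acc.
4 obstructions.

A = [gnf, nss, nng, fknsk].


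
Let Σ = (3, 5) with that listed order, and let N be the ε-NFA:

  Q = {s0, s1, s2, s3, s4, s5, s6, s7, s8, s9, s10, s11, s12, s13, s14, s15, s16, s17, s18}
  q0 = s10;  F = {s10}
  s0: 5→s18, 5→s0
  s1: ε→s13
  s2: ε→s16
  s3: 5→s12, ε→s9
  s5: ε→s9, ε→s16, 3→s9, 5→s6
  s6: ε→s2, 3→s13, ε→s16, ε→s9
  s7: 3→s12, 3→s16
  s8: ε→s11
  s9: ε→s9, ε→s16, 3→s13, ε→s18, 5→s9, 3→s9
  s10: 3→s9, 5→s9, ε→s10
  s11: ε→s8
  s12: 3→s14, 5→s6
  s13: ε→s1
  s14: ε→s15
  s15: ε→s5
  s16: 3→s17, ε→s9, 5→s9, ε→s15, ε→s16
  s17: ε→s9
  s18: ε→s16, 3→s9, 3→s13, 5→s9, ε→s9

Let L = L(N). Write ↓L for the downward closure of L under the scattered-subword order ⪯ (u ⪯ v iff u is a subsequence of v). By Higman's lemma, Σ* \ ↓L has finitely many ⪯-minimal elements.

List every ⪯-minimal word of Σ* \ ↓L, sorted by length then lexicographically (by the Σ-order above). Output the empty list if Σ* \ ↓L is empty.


|Q|=19, |F|=1, |δ|=43 (23 ε).
min D↑ (2 st, q0=0, F={1}): 0:3→1,5→1 1:3→1,5→1 [Hopcroft].
'3': |S_i|=[11, 10] end={s1,s13,s15,s16,s17,s18,s2,s5,s6,s9} rej; 1/1 deletions ∈↓L.
'5': |S_i|=[11, 10] end={s1,s13,s15,s16,s17,s18,s2,s5,s6,s9} ∉↓L; 1/1 del acc.
2 obstructions.

A = [3, 5].


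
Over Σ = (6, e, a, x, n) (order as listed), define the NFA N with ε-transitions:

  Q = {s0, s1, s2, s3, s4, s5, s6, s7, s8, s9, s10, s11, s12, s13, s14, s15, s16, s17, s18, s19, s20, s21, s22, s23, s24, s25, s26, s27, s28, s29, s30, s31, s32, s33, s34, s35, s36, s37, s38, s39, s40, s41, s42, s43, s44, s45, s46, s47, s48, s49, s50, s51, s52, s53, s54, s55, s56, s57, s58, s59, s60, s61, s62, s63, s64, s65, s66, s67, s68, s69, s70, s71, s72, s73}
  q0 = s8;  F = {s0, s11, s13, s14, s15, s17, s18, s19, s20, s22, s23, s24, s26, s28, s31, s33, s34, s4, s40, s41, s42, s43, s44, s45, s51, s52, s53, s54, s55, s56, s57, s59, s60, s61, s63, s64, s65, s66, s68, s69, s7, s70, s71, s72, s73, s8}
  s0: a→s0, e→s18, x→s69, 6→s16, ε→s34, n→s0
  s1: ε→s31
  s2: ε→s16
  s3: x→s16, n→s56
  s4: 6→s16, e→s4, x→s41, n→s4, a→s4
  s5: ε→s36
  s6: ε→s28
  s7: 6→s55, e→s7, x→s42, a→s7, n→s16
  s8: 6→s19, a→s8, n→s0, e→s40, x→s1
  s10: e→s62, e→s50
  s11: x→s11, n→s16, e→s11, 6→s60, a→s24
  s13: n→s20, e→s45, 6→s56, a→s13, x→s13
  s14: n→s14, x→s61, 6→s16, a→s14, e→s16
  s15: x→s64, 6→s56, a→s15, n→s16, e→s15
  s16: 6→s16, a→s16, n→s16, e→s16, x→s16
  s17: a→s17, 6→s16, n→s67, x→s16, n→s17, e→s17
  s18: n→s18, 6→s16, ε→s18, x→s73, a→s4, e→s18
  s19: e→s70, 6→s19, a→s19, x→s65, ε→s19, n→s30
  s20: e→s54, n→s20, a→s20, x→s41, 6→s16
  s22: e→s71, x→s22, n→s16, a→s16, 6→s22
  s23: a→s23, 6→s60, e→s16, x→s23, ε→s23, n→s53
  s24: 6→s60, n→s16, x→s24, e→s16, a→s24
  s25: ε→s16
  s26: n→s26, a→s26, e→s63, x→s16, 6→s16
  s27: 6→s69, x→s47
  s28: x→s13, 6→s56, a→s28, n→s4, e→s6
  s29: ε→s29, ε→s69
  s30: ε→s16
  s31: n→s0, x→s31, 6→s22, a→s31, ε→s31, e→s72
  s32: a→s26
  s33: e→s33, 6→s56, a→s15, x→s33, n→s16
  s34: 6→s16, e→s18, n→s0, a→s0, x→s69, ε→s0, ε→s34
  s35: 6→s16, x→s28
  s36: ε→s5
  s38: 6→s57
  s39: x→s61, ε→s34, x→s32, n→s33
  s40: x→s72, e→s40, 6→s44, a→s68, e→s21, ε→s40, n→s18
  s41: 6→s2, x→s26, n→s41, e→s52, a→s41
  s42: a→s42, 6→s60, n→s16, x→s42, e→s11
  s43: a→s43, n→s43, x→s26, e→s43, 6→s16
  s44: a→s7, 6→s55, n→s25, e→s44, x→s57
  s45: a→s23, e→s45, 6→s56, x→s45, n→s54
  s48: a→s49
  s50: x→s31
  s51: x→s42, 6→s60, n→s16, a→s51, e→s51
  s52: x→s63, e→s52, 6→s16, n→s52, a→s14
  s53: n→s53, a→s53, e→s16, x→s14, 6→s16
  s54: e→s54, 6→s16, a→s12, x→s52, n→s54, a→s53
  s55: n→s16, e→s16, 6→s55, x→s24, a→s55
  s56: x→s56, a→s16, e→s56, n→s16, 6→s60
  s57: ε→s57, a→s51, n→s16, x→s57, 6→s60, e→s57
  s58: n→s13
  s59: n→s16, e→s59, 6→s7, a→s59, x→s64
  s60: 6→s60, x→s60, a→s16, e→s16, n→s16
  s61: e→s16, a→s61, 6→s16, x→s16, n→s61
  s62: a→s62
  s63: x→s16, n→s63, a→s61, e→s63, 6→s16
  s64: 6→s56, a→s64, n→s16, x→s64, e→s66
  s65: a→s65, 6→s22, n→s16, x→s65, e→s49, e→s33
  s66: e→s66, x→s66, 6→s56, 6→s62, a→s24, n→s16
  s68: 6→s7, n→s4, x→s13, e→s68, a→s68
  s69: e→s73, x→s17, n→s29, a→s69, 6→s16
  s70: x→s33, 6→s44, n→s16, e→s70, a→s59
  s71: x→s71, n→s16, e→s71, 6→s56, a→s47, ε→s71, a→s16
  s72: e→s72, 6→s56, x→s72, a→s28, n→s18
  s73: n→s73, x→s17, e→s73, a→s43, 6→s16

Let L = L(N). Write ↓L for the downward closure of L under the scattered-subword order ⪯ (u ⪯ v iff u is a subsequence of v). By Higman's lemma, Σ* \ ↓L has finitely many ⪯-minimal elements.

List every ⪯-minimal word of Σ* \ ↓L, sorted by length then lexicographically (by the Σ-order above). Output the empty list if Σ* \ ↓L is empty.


|Q|=74, |F|=46, |δ|=278 (20 ε).
min D↑ (46 st, q0=0, F={7}): 0:6→1,e→2,a→0,x→3,n→4 1:6→1,e→5,a→1,x→6,n→7 2:6→8,e→2,a→9,x→10,n→11 3:6→12,e→10,a→3,x→3,n→4 4:6→7,e→11,a→4,x→13,n→4 5:6→8,e→5,a→14,x→15,n→7 6:6→12,e→15,a→6,x→6,n→7 7:6→7,e→7,a→7,x→7,n→7 8:6→16,e→8,a→17,x→18,n→7 9:6→17,e→9,a→9,x→19,n→20 10:6→21,e→10,a→22,x→10,n→11 11:6→7,e→11,a→20,x→23,n→11 12:6→12,e→24,a→7,x→12,n→7 13:6→7,e→23,a→13,x→25,n→13 14:6→17,e→14,a→14,x→26,n→7 15:6→21,e→15,a→27,x→15,n→7 16:6→16,e→7,a→16,x→28,n→7 17:6→16,e→17,a→17,x→29,n→7 18:6→30,e→18,a→31,x→18,n→7 19:6→21,e→32,a→19,x→19,n→33 20:6→7,e→20,a→20,x→34,n→20 21:6→30,e→21,a→7,x→21,n→7 22:6→21,e→22,a→22,x→19,n→20 23:6→7,e→23,a→35,x→25,n→23 24:6→21,e→24,a→7,x→24,n→7 25:6→7,e→25,a→25,x→7,n→25 26:6→21,e→36,a→26,x→26,n→7 27:6→21,e→27,a→27,x→26,n→7 28:6→30,e→7,a→28,x→28,n→7 29:6→30,e→37,a→29,x→29,n→7 30:6→30,e→7,a→7,x→30,n→7 31:6→30,e→31,a→31,x→29,n→7 32:6→21,e→32,a→38,x→32,n→39 33:6→7,e→39,a→33,x→34,n→33 34:6→7,e→40,a→34,x→41,n→34 35:6→7,e→35,a→35,x→41,n→35 36:6→21,e→36,a→28,x→36,n→7 37:6→30,e→37,a→28,x→37,n→7 38:6→30,e→7,a→38,x→38,n→42 39:6→7,e→39,a→42,x→40,n→39 40:6→7,e→40,a→43,x→44,n→40 41:6→7,e→44,a→41,x→7,n→41 42:6→7,e→7,a→42,x→43,n→42 43:6→7,e→7,a→43,x→45,n→43 44:6→7,e→44,a→45,x→7,n→44 45:6→7,e→7,a→45,x→7,n→45 [Hopcroft].
'6n': N↓-sim [59, 27, 3] end={s16,s25,s30} rej; 2/2 deletions ∈↓L.
'n6': run [59, 24, 2] end={s16,s2} ∉↓L; 2/2 single-dels accept.
'x6a': |S_i|=[59, 47, 8, 3] end={s16,s47,s62} — reject; 3/3 deletions ∈↓L.
'e66e': N↓-sim [59, 48, 14, 4, 1] end={s16} ∉↓L; 4/4 deletions ∈↓L.
'nxxx': |S_i|=[59, 24, 14, 6, 1] end={s16} rej; 4/4 deletions ∈↓L.
'eaxeae': run [59, 48, 36, 23, 16, 9, 1] end={s16} rej; 6/6 single-dels accept.
6 obstructions.

A = [6n, n6, x6a, e66e, nxxx, eaxeae].


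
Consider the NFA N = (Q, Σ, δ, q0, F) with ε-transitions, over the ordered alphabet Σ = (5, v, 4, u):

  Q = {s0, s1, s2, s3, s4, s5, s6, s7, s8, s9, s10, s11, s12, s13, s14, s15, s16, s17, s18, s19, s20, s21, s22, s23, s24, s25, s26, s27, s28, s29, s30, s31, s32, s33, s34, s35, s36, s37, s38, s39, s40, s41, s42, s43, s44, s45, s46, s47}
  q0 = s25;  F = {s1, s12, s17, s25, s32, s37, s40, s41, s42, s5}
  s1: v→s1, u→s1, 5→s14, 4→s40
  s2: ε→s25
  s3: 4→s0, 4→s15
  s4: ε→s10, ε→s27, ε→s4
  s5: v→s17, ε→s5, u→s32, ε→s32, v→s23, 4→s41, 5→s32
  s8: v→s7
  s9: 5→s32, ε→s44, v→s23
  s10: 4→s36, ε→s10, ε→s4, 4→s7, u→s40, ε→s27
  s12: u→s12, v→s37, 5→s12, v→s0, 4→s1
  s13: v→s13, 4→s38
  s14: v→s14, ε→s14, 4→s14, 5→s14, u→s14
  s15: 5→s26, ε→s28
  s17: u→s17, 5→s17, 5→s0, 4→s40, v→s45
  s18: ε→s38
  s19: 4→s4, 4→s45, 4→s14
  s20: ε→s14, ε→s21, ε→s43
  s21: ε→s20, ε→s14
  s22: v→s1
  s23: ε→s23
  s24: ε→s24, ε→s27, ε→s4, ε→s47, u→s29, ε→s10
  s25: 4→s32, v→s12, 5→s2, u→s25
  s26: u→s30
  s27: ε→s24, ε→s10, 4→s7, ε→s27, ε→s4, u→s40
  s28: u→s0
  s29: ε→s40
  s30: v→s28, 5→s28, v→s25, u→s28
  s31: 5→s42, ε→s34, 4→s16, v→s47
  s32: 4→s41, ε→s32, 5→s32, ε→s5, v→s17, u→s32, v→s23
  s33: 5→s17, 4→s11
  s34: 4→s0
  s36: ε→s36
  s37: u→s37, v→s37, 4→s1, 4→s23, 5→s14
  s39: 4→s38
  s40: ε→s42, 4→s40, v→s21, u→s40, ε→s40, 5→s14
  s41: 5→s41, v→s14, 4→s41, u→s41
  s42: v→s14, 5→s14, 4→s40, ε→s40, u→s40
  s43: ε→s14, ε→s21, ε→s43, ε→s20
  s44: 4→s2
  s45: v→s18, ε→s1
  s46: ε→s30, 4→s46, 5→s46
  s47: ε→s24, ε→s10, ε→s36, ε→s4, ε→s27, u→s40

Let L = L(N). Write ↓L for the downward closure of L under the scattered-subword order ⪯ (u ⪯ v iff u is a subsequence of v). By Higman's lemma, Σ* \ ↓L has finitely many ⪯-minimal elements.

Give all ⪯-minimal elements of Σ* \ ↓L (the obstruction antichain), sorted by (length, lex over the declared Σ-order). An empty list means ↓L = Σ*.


min(Σ*\↓L) = [vv5, v45, 44v].

|Q|=48, |F|=10, |δ|=132 (47 ε).
min D↑ (9 st, q0=0, F={7}): 0:5→0,v→1,4→2,u→0 1:5→1,v→3,4→4,u→1 2:5→2,v→5,4→6,u→2 3:5→7,v→3,4→4,u→3 4:5→7,v→4,4→8,u→4 5:5→5,v→4,4→8,u→5 6:5→6,v→7,4→6,u→6 7:5→7,v→7,4→7,u→7 8:5→7,v→7,4→8,u→8 (ε-aug+det+¬).
'vv5': N↓-sim [20, 15, 13, 1] end={s14} — reject; 3/3 deletions ∈↓L.
'v45': run [20, 15, 8, 1] end={s14} ∉↓L; 3/3 del acc.
'44v': |S_i|=[20, 16, 7, 4] end={s14,s20,s21,s43} ∉↓L; 3/3 del acc.
3 words, ⪯-incomp.


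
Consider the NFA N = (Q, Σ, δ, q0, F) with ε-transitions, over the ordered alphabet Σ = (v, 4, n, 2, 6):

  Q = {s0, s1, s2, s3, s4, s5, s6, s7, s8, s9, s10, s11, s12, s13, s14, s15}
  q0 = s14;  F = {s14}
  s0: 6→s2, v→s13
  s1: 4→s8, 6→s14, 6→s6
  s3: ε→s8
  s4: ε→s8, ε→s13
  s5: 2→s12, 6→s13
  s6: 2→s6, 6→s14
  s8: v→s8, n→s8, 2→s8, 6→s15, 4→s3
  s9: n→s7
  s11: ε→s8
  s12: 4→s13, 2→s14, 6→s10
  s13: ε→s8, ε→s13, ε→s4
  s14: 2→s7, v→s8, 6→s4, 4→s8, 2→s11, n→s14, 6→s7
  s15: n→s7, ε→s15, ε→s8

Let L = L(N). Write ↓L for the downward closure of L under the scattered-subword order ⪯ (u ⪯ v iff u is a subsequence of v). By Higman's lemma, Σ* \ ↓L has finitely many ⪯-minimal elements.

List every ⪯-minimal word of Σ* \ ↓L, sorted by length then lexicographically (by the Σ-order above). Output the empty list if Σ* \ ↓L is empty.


|Q|=16, |F|=1, |δ|=35 (9 ε).
min D↑ (2 st, q0=0, F={1}): 0:v→1,4→1,n→0,2→1,6→1 1:v→1,4→1,n→1,2→1,6→1.
'v': N↓-sim [8, 4] end={s15,s3,s7,s8} rej; 1/1 deletions ∈↓L.
'4': N↓-sim [8, 4] end={s15,s3,s7,s8} — reject; 1/1 deletions ∈↓L.
'2': |S_i|=[8, 5] end={s11,s15,s3,s7,s8} — reject; 1/1 del acc.
'6': |S_i|=[8, 6] end={s13,s15,s3,s4,s7,s8} ∉↓L; 1/1 deletions ∈↓L.
4 words, ⪯-incomp.

min(Σ*\↓L) = [v, 4, 2, 6].


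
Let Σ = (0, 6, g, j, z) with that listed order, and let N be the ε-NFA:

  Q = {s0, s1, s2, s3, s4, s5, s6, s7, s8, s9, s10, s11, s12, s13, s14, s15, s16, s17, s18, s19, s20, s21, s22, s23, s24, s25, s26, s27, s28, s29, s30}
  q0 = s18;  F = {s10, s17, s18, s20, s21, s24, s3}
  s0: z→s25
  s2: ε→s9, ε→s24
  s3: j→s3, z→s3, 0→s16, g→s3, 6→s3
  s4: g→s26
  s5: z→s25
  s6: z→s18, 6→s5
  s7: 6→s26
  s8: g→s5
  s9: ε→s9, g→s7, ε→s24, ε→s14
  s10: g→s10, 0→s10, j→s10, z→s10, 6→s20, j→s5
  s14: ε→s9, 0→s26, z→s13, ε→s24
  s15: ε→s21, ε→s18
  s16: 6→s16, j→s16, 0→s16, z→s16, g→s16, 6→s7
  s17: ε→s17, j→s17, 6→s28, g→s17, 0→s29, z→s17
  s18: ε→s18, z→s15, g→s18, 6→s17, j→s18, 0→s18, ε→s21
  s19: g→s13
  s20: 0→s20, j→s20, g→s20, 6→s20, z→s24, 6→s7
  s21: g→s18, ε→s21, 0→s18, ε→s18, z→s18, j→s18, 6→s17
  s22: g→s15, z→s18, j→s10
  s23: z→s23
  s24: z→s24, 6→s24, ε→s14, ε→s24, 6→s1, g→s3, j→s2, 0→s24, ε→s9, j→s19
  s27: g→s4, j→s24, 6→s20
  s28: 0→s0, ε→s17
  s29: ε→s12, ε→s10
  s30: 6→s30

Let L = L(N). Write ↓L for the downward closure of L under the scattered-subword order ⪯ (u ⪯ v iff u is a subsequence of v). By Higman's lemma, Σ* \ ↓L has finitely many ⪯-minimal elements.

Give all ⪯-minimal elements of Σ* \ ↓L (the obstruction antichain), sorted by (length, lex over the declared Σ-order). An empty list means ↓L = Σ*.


Antichain: [606zg0].

|Q|=31, |F|=7, |δ|=85 (20 ε).
min D↑ (7 st, q0=0, F={6}): 0:0→0,6→1,g→0,j→0,z→0 1:0→2,6→1,g→1,j→1,z→1 2:0→2,6→3,g→2,j→2,z→2 3:0→3,6→3,g→3,j→3,z→4 4:0→4,6→4,g→5,j→4,z→4 5:0→6,6→5,g→5,j→5,z→5 6:0→6,6→6,g→6,j→6,z→6 (ε-aug+det+¬).
'606zg0': |S_i|=[23, 20, 18, 12, 11, 5, 3] end={s16,s26,s7} ∉↓L; 6/6 single-dels accept.
1 minimals (antichain).


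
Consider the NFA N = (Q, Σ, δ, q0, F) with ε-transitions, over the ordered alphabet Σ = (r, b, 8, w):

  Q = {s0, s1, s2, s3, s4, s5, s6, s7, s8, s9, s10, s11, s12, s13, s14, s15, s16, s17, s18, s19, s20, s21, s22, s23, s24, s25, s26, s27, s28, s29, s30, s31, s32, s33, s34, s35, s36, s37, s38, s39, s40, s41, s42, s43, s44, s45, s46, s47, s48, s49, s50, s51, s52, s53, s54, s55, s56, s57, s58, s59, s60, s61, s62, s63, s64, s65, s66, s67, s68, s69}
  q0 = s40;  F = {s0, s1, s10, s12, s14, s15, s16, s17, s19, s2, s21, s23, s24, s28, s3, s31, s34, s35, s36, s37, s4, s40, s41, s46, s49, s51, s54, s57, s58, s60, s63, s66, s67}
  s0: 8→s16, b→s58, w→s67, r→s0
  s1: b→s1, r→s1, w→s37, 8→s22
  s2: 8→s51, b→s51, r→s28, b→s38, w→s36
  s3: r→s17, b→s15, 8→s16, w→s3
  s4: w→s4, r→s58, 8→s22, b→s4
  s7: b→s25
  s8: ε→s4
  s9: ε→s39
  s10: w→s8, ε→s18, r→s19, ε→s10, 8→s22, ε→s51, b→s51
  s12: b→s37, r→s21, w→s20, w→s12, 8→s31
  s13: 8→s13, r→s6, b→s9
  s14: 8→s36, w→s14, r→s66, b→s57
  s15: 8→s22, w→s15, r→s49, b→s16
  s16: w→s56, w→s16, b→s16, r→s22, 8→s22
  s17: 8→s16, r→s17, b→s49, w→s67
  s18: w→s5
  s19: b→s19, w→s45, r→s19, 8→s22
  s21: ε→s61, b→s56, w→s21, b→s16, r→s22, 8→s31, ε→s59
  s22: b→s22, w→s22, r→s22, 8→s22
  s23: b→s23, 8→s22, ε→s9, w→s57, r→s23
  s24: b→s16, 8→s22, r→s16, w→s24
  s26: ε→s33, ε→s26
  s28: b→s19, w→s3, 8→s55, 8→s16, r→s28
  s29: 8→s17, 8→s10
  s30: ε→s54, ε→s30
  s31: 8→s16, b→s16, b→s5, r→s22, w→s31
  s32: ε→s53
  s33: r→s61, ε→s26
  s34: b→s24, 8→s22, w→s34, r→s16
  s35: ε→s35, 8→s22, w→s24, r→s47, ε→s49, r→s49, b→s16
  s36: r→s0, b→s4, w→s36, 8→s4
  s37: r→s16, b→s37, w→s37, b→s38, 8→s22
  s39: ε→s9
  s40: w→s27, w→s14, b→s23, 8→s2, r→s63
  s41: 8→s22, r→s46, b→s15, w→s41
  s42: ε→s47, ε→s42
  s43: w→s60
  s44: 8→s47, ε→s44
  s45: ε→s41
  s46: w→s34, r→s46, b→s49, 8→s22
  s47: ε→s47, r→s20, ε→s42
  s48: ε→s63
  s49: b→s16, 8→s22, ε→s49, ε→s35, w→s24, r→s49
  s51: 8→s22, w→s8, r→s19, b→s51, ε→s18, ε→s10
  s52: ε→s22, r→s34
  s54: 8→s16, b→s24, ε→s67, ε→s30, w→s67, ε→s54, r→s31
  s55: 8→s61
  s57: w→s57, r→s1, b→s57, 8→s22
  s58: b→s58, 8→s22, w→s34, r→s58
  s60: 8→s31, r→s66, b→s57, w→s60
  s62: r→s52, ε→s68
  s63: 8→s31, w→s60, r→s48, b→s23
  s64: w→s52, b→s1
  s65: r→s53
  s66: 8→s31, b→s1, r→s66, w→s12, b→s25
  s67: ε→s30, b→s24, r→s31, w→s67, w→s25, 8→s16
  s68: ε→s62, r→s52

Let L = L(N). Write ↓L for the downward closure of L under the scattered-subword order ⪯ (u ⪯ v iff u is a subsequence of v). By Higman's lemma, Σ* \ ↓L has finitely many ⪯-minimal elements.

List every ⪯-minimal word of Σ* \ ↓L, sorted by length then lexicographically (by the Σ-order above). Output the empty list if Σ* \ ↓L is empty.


|Q|=70, |F|=33, |δ|=200 (35 ε).
min D↑ (31 st, q0=0, F={7}): 0:r→1,b→2,8→3,w→4 1:r→1,b→2,8→5,w→6 2:r→2,b→2,8→7,w→8 3:r→9,b→10,8→10,w→11 4:r→12,b→8,8→11,w→4 5:r→7,b→13,8→13,w→5 6:r→12,b→8,8→5,w→6 7:r→7,b→7,8→7,w→7 8:r→14,b→8,8→7,w→8 9:r→9,b→15,8→13,w→16 10:r→15,b→10,8→7,w→17 11:r→18,b→17,8→17,w→11 12:r→12,b→14,8→5,w→19 13:r→7,b→13,8→7,w→13 14:r→14,b→14,8→7,w→20 15:r→15,b→15,8→7,w→21 16:r→22,b→23,8→13,w→16 17:r→24,b→17,8→7,w→17 18:r→18,b→24,8→13,w→25 19:r→26,b→20,8→5,w→19 20:r→13,b→20,8→7,w→20 21:r→27,b→23,8→7,w→21 22:r→22,b→28,8→13,w→25 23:r→28,b→13,8→7,w→23 24:r→24,b→24,8→7,w→29 25:r→5,b→30,8→13,w→25 26:r→7,b→13,8→5,w→26 27:r→27,b→28,8→7,w→29 28:r→28,b→13,8→7,w→30 29:r→13,b→30,8→7,w→29 30:r→13,b→13,8→7,w→30 (ε-aug+det+¬).
'b8': run [52, 30, 1] end={s22} rej; 2/2 del acc.
'r8r': |S_i|=[52, 42, 7, 1] end={s22} ∉↓L; 3/3 del acc.
'888': N↓-sim [52, 36, 24, 2] end={s22,s61} rej; 3/3 single-dels accept.
'wrwrr': |S_i|=[52, 39, 28, 18, 8, 1] end={s22} ∉↓L; 5/5 del acc.
'8rwbbr': N↓-sim [52, 36, 28, 22, 11, 3, 1] end={s22} — reject; 6/6 del acc.
5 words, ⪯-incomp.

min(Σ*\↓L) = [b8, r8r, 888, wrwrr, 8rwbbr].


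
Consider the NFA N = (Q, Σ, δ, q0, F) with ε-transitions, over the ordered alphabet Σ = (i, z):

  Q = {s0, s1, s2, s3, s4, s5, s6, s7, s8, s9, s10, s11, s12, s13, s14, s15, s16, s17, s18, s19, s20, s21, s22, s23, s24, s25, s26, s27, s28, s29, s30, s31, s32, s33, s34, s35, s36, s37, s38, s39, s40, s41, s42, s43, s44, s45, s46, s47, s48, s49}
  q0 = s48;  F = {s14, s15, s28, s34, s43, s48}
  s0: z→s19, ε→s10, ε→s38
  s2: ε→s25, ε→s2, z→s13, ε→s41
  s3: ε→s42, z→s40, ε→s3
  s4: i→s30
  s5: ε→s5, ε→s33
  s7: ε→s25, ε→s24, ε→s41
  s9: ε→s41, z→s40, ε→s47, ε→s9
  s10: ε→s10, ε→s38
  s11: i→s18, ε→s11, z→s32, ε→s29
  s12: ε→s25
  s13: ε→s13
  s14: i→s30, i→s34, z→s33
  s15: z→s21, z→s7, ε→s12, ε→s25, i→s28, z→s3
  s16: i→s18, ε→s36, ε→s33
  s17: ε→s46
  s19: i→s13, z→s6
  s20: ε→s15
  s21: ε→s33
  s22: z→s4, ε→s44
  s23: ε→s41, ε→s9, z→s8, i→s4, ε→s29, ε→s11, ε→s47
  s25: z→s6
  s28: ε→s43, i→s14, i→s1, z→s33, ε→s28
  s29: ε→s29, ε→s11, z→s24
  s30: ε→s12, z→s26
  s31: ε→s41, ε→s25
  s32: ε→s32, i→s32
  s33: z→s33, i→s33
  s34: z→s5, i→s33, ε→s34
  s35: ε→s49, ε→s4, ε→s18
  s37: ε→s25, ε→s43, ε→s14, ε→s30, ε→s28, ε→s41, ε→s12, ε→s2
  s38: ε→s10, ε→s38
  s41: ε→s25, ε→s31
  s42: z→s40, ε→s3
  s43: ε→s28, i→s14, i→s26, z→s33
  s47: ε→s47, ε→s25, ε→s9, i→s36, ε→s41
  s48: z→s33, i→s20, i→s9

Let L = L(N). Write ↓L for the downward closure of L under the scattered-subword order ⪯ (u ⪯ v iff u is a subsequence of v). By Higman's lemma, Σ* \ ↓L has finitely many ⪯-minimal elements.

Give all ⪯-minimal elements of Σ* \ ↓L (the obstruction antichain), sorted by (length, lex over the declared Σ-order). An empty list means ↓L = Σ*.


A = [z, iiiii].

|Q|=50, |F|=6, |δ|=103 (64 ε).
min D↑ (6 st, q0=0, F={2}): 0:i→1,z→2 1:i→3,z→2 2:i→2,z→2 3:i→4,z→2 4:i→5,z→2 5:i→2,z→2.
'z': N↓-sim [26, 13] end={s21,s24,s25,s26,s3,s31,s33,s40,s41,s42,s5,s6,…} — reject; 1/1 deletions ∈↓L.
'iiiii': |S_i|=[26, 25, 13, 10, 8, 1] end={s33} ∉↓L; 5/5 del acc.
2 words, ⪯-incomp.


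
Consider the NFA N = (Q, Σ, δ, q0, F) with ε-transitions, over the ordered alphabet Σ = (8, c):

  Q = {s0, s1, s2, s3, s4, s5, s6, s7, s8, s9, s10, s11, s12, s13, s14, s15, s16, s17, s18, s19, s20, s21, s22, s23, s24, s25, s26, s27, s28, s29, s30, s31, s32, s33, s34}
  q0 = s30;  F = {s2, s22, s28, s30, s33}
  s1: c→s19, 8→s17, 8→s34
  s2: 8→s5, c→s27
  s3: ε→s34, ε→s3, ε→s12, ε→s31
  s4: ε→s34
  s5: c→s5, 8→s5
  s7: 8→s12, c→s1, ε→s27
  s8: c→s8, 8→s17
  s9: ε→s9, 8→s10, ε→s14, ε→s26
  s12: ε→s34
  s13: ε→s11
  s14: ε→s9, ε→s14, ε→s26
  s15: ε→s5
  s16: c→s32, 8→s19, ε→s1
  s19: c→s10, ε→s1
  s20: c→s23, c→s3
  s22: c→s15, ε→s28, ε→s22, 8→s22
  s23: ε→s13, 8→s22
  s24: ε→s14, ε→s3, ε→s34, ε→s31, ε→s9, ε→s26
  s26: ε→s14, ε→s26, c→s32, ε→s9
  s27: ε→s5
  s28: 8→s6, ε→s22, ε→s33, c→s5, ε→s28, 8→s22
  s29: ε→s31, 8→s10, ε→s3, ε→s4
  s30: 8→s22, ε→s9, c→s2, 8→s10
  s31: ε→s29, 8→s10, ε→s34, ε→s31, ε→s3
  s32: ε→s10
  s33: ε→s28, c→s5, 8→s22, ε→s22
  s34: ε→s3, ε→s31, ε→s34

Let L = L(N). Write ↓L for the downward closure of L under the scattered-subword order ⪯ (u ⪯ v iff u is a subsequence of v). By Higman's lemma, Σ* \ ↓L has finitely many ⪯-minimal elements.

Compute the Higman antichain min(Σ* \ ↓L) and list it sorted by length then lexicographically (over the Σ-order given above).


|Q|=35, |F|=5, |δ|=78 (47 ε).
min D↑ (4 st, q0=0, F={3}): 0:8→1,c→2 1:8→1,c→3 2:8→3,c→3 3:8→3,c→3 [Hopcroft].
'8c': run [14, 7, 2] end={s15,s5} ∉↓L; 2/2 single-dels accept.
'c8': run [14, 6, 1] end={s5} — reject; 2/2 deletions ∈↓L.
'cc': N↓-sim [14, 6, 2] end={s27,s5} ∉↓L; 2/2 single-dels accept.
3 obstructions.

min(Σ*\↓L) = [8c, c8, cc].
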